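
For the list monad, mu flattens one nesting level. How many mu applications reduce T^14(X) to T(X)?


Each application of mu: T^2 -> T removes one layer of nesting.
Starting at depth 14 (i.e., T^14(X)), we need to reach T(X).
Number of mu applications = 14 - 1 = 13

13


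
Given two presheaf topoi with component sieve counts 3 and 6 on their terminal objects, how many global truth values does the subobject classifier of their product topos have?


In a product of presheaf topoi E_1 x E_2, the subobject classifier
is Omega = Omega_1 x Omega_2 (componentwise), so
|Omega(top)| = |Omega_1(top_1)| * |Omega_2(top_2)|.
= 3 * 6 = 18.

18


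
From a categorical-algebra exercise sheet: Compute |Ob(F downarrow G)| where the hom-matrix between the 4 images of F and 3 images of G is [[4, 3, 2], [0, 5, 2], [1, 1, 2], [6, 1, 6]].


Objects of (F downarrow G) are triples (a, b, h: F(a)->G(b)).
The count equals the sum of all entries in the hom-matrix.
sum(row 0) = 9
sum(row 1) = 7
sum(row 2) = 4
sum(row 3) = 13
Grand total = 33

33


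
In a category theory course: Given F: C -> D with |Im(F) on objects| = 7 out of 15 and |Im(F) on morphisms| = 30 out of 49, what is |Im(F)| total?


The image of F consists of distinct objects and distinct morphisms.
|Im(F)| on objects = 7
|Im(F)| on morphisms = 30
Total image cardinality = 7 + 30 = 37

37


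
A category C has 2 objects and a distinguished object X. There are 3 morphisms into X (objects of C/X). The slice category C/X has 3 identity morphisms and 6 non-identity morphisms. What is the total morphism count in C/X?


In the slice category C/X, objects are morphisms to X.
Identity morphisms: 3 (one per object of C/X).
Non-identity morphisms: 6.
Total = 3 + 6 = 9

9


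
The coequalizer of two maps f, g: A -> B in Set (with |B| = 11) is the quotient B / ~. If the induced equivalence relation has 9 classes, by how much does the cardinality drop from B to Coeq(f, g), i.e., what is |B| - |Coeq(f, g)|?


The coequalizer Coeq(f, g) = B / ~ has one element per equivalence class.
|B| = 11, |Coeq(f, g)| = 9.
|B| - |Coeq(f, g)| = 11 - 9 = 2.

2


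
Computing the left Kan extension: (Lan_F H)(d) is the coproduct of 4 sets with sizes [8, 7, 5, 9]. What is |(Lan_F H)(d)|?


Pointwise, the left Kan extension (Lan_F H)(d) is the colimit, indexed
by the comma category (F downarrow d), of H composed with the
projection (F downarrow d) -> C. Here that colimit is given
as a coproduct (disjoint union) of sets, so its cardinality is the
sum of the sizes of the summands.
Coproduct of sets with sizes: 8 + 7 + 5 + 9
= 29

29


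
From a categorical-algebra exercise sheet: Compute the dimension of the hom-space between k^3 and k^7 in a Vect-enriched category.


In Vect-enriched categories, Hom(k^n, k^m) is the space of m x n matrices.
dim(Hom(k^3, k^7)) = 7 * 3 = 21

21


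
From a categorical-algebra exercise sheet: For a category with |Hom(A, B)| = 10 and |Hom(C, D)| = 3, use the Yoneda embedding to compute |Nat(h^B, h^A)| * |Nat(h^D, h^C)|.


By the Yoneda lemma, Nat(h^B, h^A) is isomorphic to Hom(A, B),
so |Nat(h^B, h^A)| = |Hom(A, B)| and |Nat(h^D, h^C)| = |Hom(C, D)|.
|Hom(A, B)| = 10, |Hom(C, D)| = 3.
|Nat(h^B, h^A) x Nat(h^D, h^C)| = 10 * 3 = 30

30


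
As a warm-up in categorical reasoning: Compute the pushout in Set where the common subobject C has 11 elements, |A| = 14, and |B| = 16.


The pushout A +_C B identifies the images of C in A and B.
|A +_C B| = |A| + |B| - |C| (for injections).
= 14 + 16 - 11 = 19

19


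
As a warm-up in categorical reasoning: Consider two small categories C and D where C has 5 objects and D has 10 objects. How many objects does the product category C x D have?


The product category C x D has objects that are pairs (c, d).
Number of pairs = |Ob(C)| * |Ob(D)| = 5 * 10 = 50

50


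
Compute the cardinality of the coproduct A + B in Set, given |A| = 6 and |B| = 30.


In Set, the coproduct A + B is the disjoint union.
|A + B| = |A| + |B| = 6 + 30 = 36

36


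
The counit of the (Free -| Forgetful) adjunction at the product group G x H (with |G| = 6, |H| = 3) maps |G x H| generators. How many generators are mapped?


The counit epsilon_K: F(U(K)) -> K of the Free-Forgetful adjunction
maps |K| generators of F(U(K)) into K. For K = G x H (the product group),
|G x H| = |G| * |H|.
Total generators mapped = 6 * 3 = 18.

18


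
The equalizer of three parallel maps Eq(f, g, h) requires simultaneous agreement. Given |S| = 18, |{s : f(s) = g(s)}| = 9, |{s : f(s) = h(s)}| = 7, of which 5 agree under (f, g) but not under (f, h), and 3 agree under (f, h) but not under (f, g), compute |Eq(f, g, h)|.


Eq(f, g, h) is the triple-agreement set: points in S where all three
maps take the same value. Using inclusion-exclusion on the pairwise data:
Pair (f, g) agrees on 9 points; pair (f, h) on 7 points.
Points agreeing under (f, g) but not (f, h) = 5; under (f, h) but not (f, g) = 3.
Triple-agreement = agreement-in-(f, g) minus points that agree under (f, g) but not (f, h):
|Eq(f, g, h)| = 9 - 5 = 4
(cross-check via (f, h): 7 - 3 = 4.)

4


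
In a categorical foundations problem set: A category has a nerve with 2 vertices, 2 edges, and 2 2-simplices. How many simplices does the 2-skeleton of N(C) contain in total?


The 2-skeleton of the nerve N(C) consists of simplices in dimensions 0, 1, 2:
  |N(C)_0| = 2 (objects)
  |N(C)_1| = 2 (morphisms)
  |N(C)_2| = 2 (composable pairs)
Total = 2 + 2 + 2 = 6

6


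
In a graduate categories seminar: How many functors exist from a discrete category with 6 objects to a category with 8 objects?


A functor from a discrete category C to D is determined by
where each object maps. Each of the 6 objects of C can map
to any of the 8 objects of D independently.
Number of functors = 8^6 = 262144

262144


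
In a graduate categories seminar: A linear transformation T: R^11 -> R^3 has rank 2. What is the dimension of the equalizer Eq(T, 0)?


The equalizer of f and the zero map is ker(f).
By the rank-nullity theorem: dim(ker(f)) = dim(domain) - rank(f).
dim(ker(f)) = 11 - 2 = 9

9


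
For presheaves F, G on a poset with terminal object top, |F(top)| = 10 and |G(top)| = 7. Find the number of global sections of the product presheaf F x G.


Global sections of a presheaf on a poset with terminal top satisfy
Gamma(H) ~ H(top). Presheaves admit pointwise products, so
(F x G)(top) = F(top) x G(top) (Cartesian product).
|Gamma(F x G)| = |F(top)| * |G(top)| = 10 * 7 = 70.

70


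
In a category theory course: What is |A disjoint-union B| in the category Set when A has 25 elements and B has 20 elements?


In Set, the coproduct A + B is the disjoint union.
|A + B| = |A| + |B| = 25 + 20 = 45

45


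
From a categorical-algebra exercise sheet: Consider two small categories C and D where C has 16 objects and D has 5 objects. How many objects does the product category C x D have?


The product category C x D has objects that are pairs (c, d).
Number of pairs = |Ob(C)| * |Ob(D)| = 16 * 5 = 80

80


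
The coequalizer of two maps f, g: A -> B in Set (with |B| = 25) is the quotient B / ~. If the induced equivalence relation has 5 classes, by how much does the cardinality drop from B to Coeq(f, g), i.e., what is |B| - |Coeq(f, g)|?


The coequalizer Coeq(f, g) = B / ~ has one element per equivalence class.
|B| = 25, |Coeq(f, g)| = 5.
|B| - |Coeq(f, g)| = 25 - 5 = 20.

20


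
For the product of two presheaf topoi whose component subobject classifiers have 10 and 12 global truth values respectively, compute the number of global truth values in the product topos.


In a product of presheaf topoi E_1 x E_2, the subobject classifier
is Omega = Omega_1 x Omega_2 (componentwise), so
|Omega(top)| = |Omega_1(top_1)| * |Omega_2(top_2)|.
= 10 * 12 = 120.

120


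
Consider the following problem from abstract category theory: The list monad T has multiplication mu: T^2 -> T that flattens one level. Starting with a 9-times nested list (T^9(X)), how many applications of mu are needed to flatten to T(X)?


Each application of mu: T^2 -> T removes one layer of nesting.
Starting at depth 9 (i.e., T^9(X)), we need to reach T(X).
Number of mu applications = 9 - 1 = 8

8


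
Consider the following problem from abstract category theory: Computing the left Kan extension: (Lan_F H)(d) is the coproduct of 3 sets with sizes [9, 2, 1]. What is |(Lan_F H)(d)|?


Pointwise, the left Kan extension (Lan_F H)(d) is the colimit, indexed
by the comma category (F downarrow d), of H composed with the
projection (F downarrow d) -> C. Here that colimit is given
as a coproduct (disjoint union) of sets, so its cardinality is the
sum of the sizes of the summands.
Coproduct of sets with sizes: 9 + 2 + 1
= 12

12


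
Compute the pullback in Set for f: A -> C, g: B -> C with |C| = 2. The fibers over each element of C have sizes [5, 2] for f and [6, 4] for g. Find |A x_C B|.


The pullback A x_C B consists of pairs (a, b) with f(a) = g(b).
For each element c in C, the fiber product has |f^-1(c)| * |g^-1(c)| elements.
Summing over C: 5 * 6 + 2 * 4
= 30 + 8 = 38

38


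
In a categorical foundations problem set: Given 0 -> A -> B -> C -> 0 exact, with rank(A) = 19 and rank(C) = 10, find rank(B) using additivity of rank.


For a short exact sequence 0 -> A -> B -> C -> 0,
rank is additive: rank(B) = rank(A) + rank(C).
rank(B) = 19 + 10 = 29

29


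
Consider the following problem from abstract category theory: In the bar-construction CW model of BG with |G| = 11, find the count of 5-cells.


In the bar-construction CW model of BG, the n-cells are indexed by
n-tuples [g_1|...|g_n] of non-identity elements of G (degenerate
simplices with some g_i = e do not contribute cells), so there are
(|G| - 1)^n n-cells.
For dim = 5 with |G| = 11:
cells = (11 - 1)^5 = 10^5 = 100000

100000


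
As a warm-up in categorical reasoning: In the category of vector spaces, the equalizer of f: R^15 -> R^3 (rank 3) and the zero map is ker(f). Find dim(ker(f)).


The equalizer of f and the zero map is ker(f).
By the rank-nullity theorem: dim(ker(f)) = dim(domain) - rank(f).
dim(ker(f)) = 15 - 3 = 12

12


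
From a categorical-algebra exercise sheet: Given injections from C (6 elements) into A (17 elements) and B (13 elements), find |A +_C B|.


The pushout A +_C B identifies the images of C in A and B.
|A +_C B| = |A| + |B| - |C| (for injections).
= 17 + 13 - 6 = 24

24


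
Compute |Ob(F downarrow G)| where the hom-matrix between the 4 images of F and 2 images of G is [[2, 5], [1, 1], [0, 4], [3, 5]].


Objects of (F downarrow G) are triples (a, b, h: F(a)->G(b)).
The count equals the sum of all entries in the hom-matrix.
sum(row 0) = 7
sum(row 1) = 2
sum(row 2) = 4
sum(row 3) = 8
Grand total = 21

21


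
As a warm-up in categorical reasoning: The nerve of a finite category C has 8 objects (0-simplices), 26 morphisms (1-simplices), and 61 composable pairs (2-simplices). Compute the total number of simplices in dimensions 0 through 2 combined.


The 2-skeleton of the nerve N(C) consists of simplices in dimensions 0, 1, 2:
  |N(C)_0| = 8 (objects)
  |N(C)_1| = 26 (morphisms)
  |N(C)_2| = 61 (composable pairs)
Total = 8 + 26 + 61 = 95

95


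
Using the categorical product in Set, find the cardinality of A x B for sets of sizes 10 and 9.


In Set, the product A x B is the Cartesian product.
By the universal property, |A x B| = |A| * |B|.
|A x B| = 10 * 9 = 90

90


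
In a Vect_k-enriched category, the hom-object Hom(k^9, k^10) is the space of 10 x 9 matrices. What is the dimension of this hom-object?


In Vect-enriched categories, Hom(k^n, k^m) is the space of m x n matrices.
dim(Hom(k^9, k^10)) = 10 * 9 = 90

90


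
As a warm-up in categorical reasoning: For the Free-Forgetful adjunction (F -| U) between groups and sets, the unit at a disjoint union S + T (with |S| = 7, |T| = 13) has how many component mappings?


The unit eta_X: X -> U(F(X)) of the Free-Forgetful adjunction
maps each element of X to a generator of F(X). For X = S + T (disjoint
union in Set), |S + T| = |S| + |T|.
Total mappings = 7 + 13 = 20.

20


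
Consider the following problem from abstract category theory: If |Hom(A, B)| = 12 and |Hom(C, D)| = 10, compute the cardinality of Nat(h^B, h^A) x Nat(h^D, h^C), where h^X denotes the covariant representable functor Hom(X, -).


By the Yoneda lemma, Nat(h^B, h^A) is isomorphic to Hom(A, B),
so |Nat(h^B, h^A)| = |Hom(A, B)| and |Nat(h^D, h^C)| = |Hom(C, D)|.
|Hom(A, B)| = 12, |Hom(C, D)| = 10.
|Nat(h^B, h^A) x Nat(h^D, h^C)| = 12 * 10 = 120

120


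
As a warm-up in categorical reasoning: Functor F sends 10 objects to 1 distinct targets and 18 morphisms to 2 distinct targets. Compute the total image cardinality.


The image of F consists of distinct objects and distinct morphisms.
|Im(F)| on objects = 1
|Im(F)| on morphisms = 2
Total image cardinality = 1 + 2 = 3

3


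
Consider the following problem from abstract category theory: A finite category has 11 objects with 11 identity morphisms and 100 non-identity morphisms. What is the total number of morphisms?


Each object has an identity morphism, giving 11 identities.
Adding the 100 non-identity morphisms:
Total = 11 + 100 = 111

111


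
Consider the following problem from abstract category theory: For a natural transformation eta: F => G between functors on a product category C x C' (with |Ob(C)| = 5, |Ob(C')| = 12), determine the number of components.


A natural transformation eta: F => G assigns one component morphism per
object of the domain category.
The domain is the product category C x C', so
|Ob(C x C')| = |Ob(C)| * |Ob(C')| = 5 * 12 = 60.
Therefore eta has 60 component morphisms.

60


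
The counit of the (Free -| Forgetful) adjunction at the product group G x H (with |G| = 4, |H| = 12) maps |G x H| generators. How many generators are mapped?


The counit epsilon_K: F(U(K)) -> K of the Free-Forgetful adjunction
maps |K| generators of F(U(K)) into K. For K = G x H (the product group),
|G x H| = |G| * |H|.
Total generators mapped = 4 * 12 = 48.

48


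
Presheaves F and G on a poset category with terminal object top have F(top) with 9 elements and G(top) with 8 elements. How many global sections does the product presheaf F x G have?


Global sections of a presheaf on a poset with terminal top satisfy
Gamma(H) ~ H(top). Presheaves admit pointwise products, so
(F x G)(top) = F(top) x G(top) (Cartesian product).
|Gamma(F x G)| = |F(top)| * |G(top)| = 9 * 8 = 72.

72


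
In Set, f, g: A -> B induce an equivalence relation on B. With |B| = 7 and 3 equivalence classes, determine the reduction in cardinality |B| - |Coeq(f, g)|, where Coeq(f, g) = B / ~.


The coequalizer Coeq(f, g) = B / ~ has one element per equivalence class.
|B| = 7, |Coeq(f, g)| = 3.
|B| - |Coeq(f, g)| = 7 - 3 = 4.

4


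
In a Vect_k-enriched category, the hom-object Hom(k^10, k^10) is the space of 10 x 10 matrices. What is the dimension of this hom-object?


In Vect-enriched categories, Hom(k^n, k^m) is the space of m x n matrices.
dim(Hom(k^10, k^10)) = 10 * 10 = 100

100


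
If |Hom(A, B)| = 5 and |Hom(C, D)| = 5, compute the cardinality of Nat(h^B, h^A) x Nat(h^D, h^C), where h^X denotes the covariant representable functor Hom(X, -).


By the Yoneda lemma, Nat(h^B, h^A) is isomorphic to Hom(A, B),
so |Nat(h^B, h^A)| = |Hom(A, B)| and |Nat(h^D, h^C)| = |Hom(C, D)|.
|Hom(A, B)| = 5, |Hom(C, D)| = 5.
|Nat(h^B, h^A) x Nat(h^D, h^C)| = 5 * 5 = 25

25


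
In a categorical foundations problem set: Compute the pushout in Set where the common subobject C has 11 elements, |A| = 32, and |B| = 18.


The pushout A +_C B identifies the images of C in A and B.
|A +_C B| = |A| + |B| - |C| (for injections).
= 32 + 18 - 11 = 39

39


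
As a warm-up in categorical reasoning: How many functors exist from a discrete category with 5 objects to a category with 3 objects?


A functor from a discrete category C to D is determined by
where each object maps. Each of the 5 objects of C can map
to any of the 3 objects of D independently.
Number of functors = 3^5 = 243

243


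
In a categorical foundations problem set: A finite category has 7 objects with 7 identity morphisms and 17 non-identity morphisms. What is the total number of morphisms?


Each object has an identity morphism, giving 7 identities.
Adding the 17 non-identity morphisms:
Total = 7 + 17 = 24

24


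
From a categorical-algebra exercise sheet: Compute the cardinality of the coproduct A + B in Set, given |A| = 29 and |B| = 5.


In Set, the coproduct A + B is the disjoint union.
|A + B| = |A| + |B| = 29 + 5 = 34

34


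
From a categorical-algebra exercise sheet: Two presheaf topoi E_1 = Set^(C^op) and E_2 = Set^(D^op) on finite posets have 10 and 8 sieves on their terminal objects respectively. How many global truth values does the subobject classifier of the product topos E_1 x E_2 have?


In a product of presheaf topoi E_1 x E_2, the subobject classifier
is Omega = Omega_1 x Omega_2 (componentwise), so
|Omega(top)| = |Omega_1(top_1)| * |Omega_2(top_2)|.
= 10 * 8 = 80.

80


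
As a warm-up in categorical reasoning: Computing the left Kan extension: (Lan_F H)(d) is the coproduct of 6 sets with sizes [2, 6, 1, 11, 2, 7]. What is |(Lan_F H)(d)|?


Pointwise, the left Kan extension (Lan_F H)(d) is the colimit, indexed
by the comma category (F downarrow d), of H composed with the
projection (F downarrow d) -> C. Here that colimit is given
as a coproduct (disjoint union) of sets, so its cardinality is the
sum of the sizes of the summands.
Coproduct of sets with sizes: 2 + 6 + 1 + 11 + 2 + 7
= 29

29


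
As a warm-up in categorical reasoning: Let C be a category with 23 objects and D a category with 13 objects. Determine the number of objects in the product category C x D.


The product category C x D has objects that are pairs (c, d).
Number of pairs = |Ob(C)| * |Ob(D)| = 23 * 13 = 299

299


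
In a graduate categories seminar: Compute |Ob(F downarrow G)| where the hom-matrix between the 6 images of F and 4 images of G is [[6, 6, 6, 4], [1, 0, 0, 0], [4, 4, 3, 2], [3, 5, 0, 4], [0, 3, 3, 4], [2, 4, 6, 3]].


Objects of (F downarrow G) are triples (a, b, h: F(a)->G(b)).
The count equals the sum of all entries in the hom-matrix.
sum(row 0) = 22
sum(row 1) = 1
sum(row 2) = 13
sum(row 3) = 12
sum(row 4) = 10
sum(row 5) = 15
Grand total = 73

73


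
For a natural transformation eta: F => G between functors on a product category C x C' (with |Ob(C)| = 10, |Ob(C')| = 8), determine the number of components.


A natural transformation eta: F => G assigns one component morphism per
object of the domain category.
The domain is the product category C x C', so
|Ob(C x C')| = |Ob(C)| * |Ob(C')| = 10 * 8 = 80.
Therefore eta has 80 component morphisms.

80


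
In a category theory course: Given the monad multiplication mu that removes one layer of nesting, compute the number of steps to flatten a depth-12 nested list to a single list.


Each application of mu: T^2 -> T removes one layer of nesting.
Starting at depth 12 (i.e., T^12(X)), we need to reach T(X).
Number of mu applications = 12 - 1 = 11

11


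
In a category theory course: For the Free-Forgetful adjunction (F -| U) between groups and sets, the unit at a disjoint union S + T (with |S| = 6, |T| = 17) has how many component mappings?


The unit eta_X: X -> U(F(X)) of the Free-Forgetful adjunction
maps each element of X to a generator of F(X). For X = S + T (disjoint
union in Set), |S + T| = |S| + |T|.
Total mappings = 6 + 17 = 23.

23


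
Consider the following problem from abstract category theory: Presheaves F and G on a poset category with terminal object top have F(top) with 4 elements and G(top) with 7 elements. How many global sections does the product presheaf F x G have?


Global sections of a presheaf on a poset with terminal top satisfy
Gamma(H) ~ H(top). Presheaves admit pointwise products, so
(F x G)(top) = F(top) x G(top) (Cartesian product).
|Gamma(F x G)| = |F(top)| * |G(top)| = 4 * 7 = 28.

28


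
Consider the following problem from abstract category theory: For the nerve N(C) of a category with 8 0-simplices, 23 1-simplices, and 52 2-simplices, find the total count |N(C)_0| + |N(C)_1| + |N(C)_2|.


The 2-skeleton of the nerve N(C) consists of simplices in dimensions 0, 1, 2:
  |N(C)_0| = 8 (objects)
  |N(C)_1| = 23 (morphisms)
  |N(C)_2| = 52 (composable pairs)
Total = 8 + 23 + 52 = 83

83


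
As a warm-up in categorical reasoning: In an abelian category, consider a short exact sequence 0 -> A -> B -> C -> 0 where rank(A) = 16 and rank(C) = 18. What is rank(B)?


For a short exact sequence 0 -> A -> B -> C -> 0,
rank is additive: rank(B) = rank(A) + rank(C).
rank(B) = 16 + 18 = 34

34


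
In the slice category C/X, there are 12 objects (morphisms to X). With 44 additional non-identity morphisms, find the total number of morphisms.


In the slice category C/X, objects are morphisms to X.
Identity morphisms: 12 (one per object of C/X).
Non-identity morphisms: 44.
Total = 12 + 44 = 56

56


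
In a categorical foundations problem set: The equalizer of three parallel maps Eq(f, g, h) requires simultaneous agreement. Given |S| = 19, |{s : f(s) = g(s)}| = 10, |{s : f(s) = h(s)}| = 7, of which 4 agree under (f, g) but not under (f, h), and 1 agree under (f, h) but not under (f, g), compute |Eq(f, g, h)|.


Eq(f, g, h) is the triple-agreement set: points in S where all three
maps take the same value. Using inclusion-exclusion on the pairwise data:
Pair (f, g) agrees on 10 points; pair (f, h) on 7 points.
Points agreeing under (f, g) but not (f, h) = 4; under (f, h) but not (f, g) = 1.
Triple-agreement = agreement-in-(f, g) minus points that agree under (f, g) but not (f, h):
|Eq(f, g, h)| = 10 - 4 = 6
(cross-check via (f, h): 7 - 1 = 6.)

6


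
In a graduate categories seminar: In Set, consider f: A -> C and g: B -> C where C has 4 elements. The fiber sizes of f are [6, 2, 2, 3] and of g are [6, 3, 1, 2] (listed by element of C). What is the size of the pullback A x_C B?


The pullback A x_C B consists of pairs (a, b) with f(a) = g(b).
For each element c in C, the fiber product has |f^-1(c)| * |g^-1(c)| elements.
Summing over C: 6 * 6 + 2 * 3 + 2 * 1 + 3 * 2
= 36 + 6 + 2 + 6 = 50

50


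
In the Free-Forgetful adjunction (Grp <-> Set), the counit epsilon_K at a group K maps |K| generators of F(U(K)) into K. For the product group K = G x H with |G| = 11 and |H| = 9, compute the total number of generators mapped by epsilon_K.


The counit epsilon_K: F(U(K)) -> K of the Free-Forgetful adjunction
maps |K| generators of F(U(K)) into K. For K = G x H (the product group),
|G x H| = |G| * |H|.
Total generators mapped = 11 * 9 = 99.

99


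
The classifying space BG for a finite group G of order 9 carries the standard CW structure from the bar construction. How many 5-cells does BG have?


In the bar-construction CW model of BG, the n-cells are indexed by
n-tuples [g_1|...|g_n] of non-identity elements of G (degenerate
simplices with some g_i = e do not contribute cells), so there are
(|G| - 1)^n n-cells.
For dim = 5 with |G| = 9:
cells = (9 - 1)^5 = 8^5 = 32768

32768


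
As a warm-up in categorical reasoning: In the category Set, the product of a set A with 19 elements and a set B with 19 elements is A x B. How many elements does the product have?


In Set, the product A x B is the Cartesian product.
By the universal property, |A x B| = |A| * |B|.
|A x B| = 19 * 19 = 361

361


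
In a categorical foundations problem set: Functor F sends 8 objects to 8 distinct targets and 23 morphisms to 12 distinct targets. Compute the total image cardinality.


The image of F consists of distinct objects and distinct morphisms.
|Im(F)| on objects = 8
|Im(F)| on morphisms = 12
Total image cardinality = 8 + 12 = 20

20


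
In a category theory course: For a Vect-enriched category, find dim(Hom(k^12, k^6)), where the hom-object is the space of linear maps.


In Vect-enriched categories, Hom(k^n, k^m) is the space of m x n matrices.
dim(Hom(k^12, k^6)) = 6 * 12 = 72

72


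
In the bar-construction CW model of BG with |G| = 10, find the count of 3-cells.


In the bar-construction CW model of BG, the n-cells are indexed by
n-tuples [g_1|...|g_n] of non-identity elements of G (degenerate
simplices with some g_i = e do not contribute cells), so there are
(|G| - 1)^n n-cells.
For dim = 3 with |G| = 10:
cells = (10 - 1)^3 = 9^3 = 729

729


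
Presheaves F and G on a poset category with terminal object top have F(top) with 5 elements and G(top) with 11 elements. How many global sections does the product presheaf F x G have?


Global sections of a presheaf on a poset with terminal top satisfy
Gamma(H) ~ H(top). Presheaves admit pointwise products, so
(F x G)(top) = F(top) x G(top) (Cartesian product).
|Gamma(F x G)| = |F(top)| * |G(top)| = 5 * 11 = 55.

55


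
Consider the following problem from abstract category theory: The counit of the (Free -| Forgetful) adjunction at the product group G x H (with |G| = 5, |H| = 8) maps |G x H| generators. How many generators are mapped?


The counit epsilon_K: F(U(K)) -> K of the Free-Forgetful adjunction
maps |K| generators of F(U(K)) into K. For K = G x H (the product group),
|G x H| = |G| * |H|.
Total generators mapped = 5 * 8 = 40.

40


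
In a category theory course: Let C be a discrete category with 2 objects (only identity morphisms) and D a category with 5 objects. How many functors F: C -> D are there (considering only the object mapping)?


A functor from a discrete category C to D is determined by
where each object maps. Each of the 2 objects of C can map
to any of the 5 objects of D independently.
Number of functors = 5^2 = 25

25


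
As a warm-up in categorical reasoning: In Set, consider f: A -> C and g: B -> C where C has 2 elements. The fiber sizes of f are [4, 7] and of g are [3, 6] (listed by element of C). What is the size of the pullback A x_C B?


The pullback A x_C B consists of pairs (a, b) with f(a) = g(b).
For each element c in C, the fiber product has |f^-1(c)| * |g^-1(c)| elements.
Summing over C: 4 * 3 + 7 * 6
= 12 + 42 = 54

54


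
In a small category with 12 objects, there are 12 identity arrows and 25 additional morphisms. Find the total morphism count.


Each object has an identity morphism, giving 12 identities.
Adding the 25 non-identity morphisms:
Total = 12 + 25 = 37

37


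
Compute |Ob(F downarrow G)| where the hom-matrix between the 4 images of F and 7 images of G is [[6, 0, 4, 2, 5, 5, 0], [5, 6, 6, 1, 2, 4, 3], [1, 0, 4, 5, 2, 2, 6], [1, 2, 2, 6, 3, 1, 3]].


Objects of (F downarrow G) are triples (a, b, h: F(a)->G(b)).
The count equals the sum of all entries in the hom-matrix.
sum(row 0) = 22
sum(row 1) = 27
sum(row 2) = 20
sum(row 3) = 18
Grand total = 87

87


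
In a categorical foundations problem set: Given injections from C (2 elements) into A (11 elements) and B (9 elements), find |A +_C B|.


The pushout A +_C B identifies the images of C in A and B.
|A +_C B| = |A| + |B| - |C| (for injections).
= 11 + 9 - 2 = 18

18


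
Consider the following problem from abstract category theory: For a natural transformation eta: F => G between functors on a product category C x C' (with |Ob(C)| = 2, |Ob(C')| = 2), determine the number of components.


A natural transformation eta: F => G assigns one component morphism per
object of the domain category.
The domain is the product category C x C', so
|Ob(C x C')| = |Ob(C)| * |Ob(C')| = 2 * 2 = 4.
Therefore eta has 4 component morphisms.

4


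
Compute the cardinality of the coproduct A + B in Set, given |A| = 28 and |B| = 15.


In Set, the coproduct A + B is the disjoint union.
|A + B| = |A| + |B| = 28 + 15 = 43

43


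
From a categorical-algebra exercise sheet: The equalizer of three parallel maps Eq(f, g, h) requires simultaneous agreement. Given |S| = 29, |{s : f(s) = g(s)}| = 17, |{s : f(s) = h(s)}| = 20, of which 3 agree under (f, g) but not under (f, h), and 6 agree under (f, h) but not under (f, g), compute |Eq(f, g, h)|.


Eq(f, g, h) is the triple-agreement set: points in S where all three
maps take the same value. Using inclusion-exclusion on the pairwise data:
Pair (f, g) agrees on 17 points; pair (f, h) on 20 points.
Points agreeing under (f, g) but not (f, h) = 3; under (f, h) but not (f, g) = 6.
Triple-agreement = agreement-in-(f, g) minus points that agree under (f, g) but not (f, h):
|Eq(f, g, h)| = 17 - 3 = 14
(cross-check via (f, h): 20 - 6 = 14.)

14


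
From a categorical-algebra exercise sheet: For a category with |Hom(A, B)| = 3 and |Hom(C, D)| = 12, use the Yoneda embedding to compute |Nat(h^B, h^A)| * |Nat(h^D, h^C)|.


By the Yoneda lemma, Nat(h^B, h^A) is isomorphic to Hom(A, B),
so |Nat(h^B, h^A)| = |Hom(A, B)| and |Nat(h^D, h^C)| = |Hom(C, D)|.
|Hom(A, B)| = 3, |Hom(C, D)| = 12.
|Nat(h^B, h^A) x Nat(h^D, h^C)| = 3 * 12 = 36

36


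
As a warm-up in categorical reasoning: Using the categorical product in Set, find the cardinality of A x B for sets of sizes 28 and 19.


In Set, the product A x B is the Cartesian product.
By the universal property, |A x B| = |A| * |B|.
|A x B| = 28 * 19 = 532

532


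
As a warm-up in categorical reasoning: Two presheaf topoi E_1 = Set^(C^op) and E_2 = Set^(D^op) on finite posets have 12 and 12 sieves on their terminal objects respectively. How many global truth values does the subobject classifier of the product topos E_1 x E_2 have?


In a product of presheaf topoi E_1 x E_2, the subobject classifier
is Omega = Omega_1 x Omega_2 (componentwise), so
|Omega(top)| = |Omega_1(top_1)| * |Omega_2(top_2)|.
= 12 * 12 = 144.

144


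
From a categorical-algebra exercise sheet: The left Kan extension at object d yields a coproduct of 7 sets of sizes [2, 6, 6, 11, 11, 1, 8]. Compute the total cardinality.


Pointwise, the left Kan extension (Lan_F H)(d) is the colimit, indexed
by the comma category (F downarrow d), of H composed with the
projection (F downarrow d) -> C. Here that colimit is given
as a coproduct (disjoint union) of sets, so its cardinality is the
sum of the sizes of the summands.
Coproduct of sets with sizes: 2 + 6 + 6 + 11 + 11 + 1 + 8
= 45

45


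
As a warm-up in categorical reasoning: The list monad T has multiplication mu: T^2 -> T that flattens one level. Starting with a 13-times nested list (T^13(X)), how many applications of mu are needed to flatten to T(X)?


Each application of mu: T^2 -> T removes one layer of nesting.
Starting at depth 13 (i.e., T^13(X)), we need to reach T(X).
Number of mu applications = 13 - 1 = 12

12


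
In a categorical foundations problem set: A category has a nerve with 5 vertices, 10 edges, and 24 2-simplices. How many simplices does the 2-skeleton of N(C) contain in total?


The 2-skeleton of the nerve N(C) consists of simplices in dimensions 0, 1, 2:
  |N(C)_0| = 5 (objects)
  |N(C)_1| = 10 (morphisms)
  |N(C)_2| = 24 (composable pairs)
Total = 5 + 10 + 24 = 39

39


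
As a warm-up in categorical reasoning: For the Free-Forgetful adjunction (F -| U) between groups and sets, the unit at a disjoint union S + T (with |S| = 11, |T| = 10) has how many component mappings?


The unit eta_X: X -> U(F(X)) of the Free-Forgetful adjunction
maps each element of X to a generator of F(X). For X = S + T (disjoint
union in Set), |S + T| = |S| + |T|.
Total mappings = 11 + 10 = 21.

21


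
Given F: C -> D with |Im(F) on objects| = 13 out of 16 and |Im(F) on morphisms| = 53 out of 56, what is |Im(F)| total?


The image of F consists of distinct objects and distinct morphisms.
|Im(F)| on objects = 13
|Im(F)| on morphisms = 53
Total image cardinality = 13 + 53 = 66

66


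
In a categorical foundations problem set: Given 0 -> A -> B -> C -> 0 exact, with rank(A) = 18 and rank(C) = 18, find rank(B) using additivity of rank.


For a short exact sequence 0 -> A -> B -> C -> 0,
rank is additive: rank(B) = rank(A) + rank(C).
rank(B) = 18 + 18 = 36

36


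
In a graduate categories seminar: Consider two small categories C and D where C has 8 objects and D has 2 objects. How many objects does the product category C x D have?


The product category C x D has objects that are pairs (c, d).
Number of pairs = |Ob(C)| * |Ob(D)| = 8 * 2 = 16

16


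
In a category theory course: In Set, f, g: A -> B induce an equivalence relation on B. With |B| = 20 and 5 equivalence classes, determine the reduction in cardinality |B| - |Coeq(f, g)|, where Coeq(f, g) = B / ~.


The coequalizer Coeq(f, g) = B / ~ has one element per equivalence class.
|B| = 20, |Coeq(f, g)| = 5.
|B| - |Coeq(f, g)| = 20 - 5 = 15.

15


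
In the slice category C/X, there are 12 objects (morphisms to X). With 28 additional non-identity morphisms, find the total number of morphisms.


In the slice category C/X, objects are morphisms to X.
Identity morphisms: 12 (one per object of C/X).
Non-identity morphisms: 28.
Total = 12 + 28 = 40

40


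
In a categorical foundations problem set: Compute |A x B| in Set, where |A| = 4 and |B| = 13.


In Set, the product A x B is the Cartesian product.
By the universal property, |A x B| = |A| * |B|.
|A x B| = 4 * 13 = 52

52


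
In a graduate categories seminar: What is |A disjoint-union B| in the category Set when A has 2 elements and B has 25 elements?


In Set, the coproduct A + B is the disjoint union.
|A + B| = |A| + |B| = 2 + 25 = 27

27


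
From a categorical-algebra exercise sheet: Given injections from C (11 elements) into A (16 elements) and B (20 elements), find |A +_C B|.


The pushout A +_C B identifies the images of C in A and B.
|A +_C B| = |A| + |B| - |C| (for injections).
= 16 + 20 - 11 = 25

25


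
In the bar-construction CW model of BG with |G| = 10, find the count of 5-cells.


In the bar-construction CW model of BG, the n-cells are indexed by
n-tuples [g_1|...|g_n] of non-identity elements of G (degenerate
simplices with some g_i = e do not contribute cells), so there are
(|G| - 1)^n n-cells.
For dim = 5 with |G| = 10:
cells = (10 - 1)^5 = 9^5 = 59049

59049


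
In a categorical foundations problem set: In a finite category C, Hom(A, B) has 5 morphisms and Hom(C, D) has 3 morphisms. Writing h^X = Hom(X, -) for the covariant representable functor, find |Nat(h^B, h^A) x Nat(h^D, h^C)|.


By the Yoneda lemma, Nat(h^B, h^A) is isomorphic to Hom(A, B),
so |Nat(h^B, h^A)| = |Hom(A, B)| and |Nat(h^D, h^C)| = |Hom(C, D)|.
|Hom(A, B)| = 5, |Hom(C, D)| = 3.
|Nat(h^B, h^A) x Nat(h^D, h^C)| = 5 * 3 = 15

15


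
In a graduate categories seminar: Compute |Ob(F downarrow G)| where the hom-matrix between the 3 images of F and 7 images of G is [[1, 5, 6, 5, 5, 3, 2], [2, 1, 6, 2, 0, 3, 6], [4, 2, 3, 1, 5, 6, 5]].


Objects of (F downarrow G) are triples (a, b, h: F(a)->G(b)).
The count equals the sum of all entries in the hom-matrix.
sum(row 0) = 27
sum(row 1) = 20
sum(row 2) = 26
Grand total = 73

73


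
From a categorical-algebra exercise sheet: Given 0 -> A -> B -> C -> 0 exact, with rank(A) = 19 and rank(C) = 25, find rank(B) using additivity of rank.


For a short exact sequence 0 -> A -> B -> C -> 0,
rank is additive: rank(B) = rank(A) + rank(C).
rank(B) = 19 + 25 = 44

44


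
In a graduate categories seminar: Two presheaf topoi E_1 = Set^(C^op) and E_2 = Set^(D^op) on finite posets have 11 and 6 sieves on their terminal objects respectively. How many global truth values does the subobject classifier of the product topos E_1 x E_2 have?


In a product of presheaf topoi E_1 x E_2, the subobject classifier
is Omega = Omega_1 x Omega_2 (componentwise), so
|Omega(top)| = |Omega_1(top_1)| * |Omega_2(top_2)|.
= 11 * 6 = 66.

66


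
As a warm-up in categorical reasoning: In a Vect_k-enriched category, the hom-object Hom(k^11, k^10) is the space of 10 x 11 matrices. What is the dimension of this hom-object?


In Vect-enriched categories, Hom(k^n, k^m) is the space of m x n matrices.
dim(Hom(k^11, k^10)) = 10 * 11 = 110

110


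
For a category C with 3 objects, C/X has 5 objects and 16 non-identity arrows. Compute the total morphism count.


In the slice category C/X, objects are morphisms to X.
Identity morphisms: 5 (one per object of C/X).
Non-identity morphisms: 16.
Total = 5 + 16 = 21

21


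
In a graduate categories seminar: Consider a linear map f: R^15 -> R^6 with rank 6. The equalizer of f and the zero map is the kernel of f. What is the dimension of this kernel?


The equalizer of f and the zero map is ker(f).
By the rank-nullity theorem: dim(ker(f)) = dim(domain) - rank(f).
dim(ker(f)) = 15 - 6 = 9

9


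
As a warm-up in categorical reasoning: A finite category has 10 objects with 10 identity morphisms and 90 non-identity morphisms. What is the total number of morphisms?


Each object has an identity morphism, giving 10 identities.
Adding the 90 non-identity morphisms:
Total = 10 + 90 = 100

100


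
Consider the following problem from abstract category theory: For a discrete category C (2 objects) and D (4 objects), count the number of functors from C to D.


A functor from a discrete category C to D is determined by
where each object maps. Each of the 2 objects of C can map
to any of the 4 objects of D independently.
Number of functors = 4^2 = 16

16


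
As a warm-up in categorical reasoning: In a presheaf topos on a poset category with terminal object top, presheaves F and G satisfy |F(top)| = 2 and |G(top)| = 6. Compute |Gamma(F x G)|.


Global sections of a presheaf on a poset with terminal top satisfy
Gamma(H) ~ H(top). Presheaves admit pointwise products, so
(F x G)(top) = F(top) x G(top) (Cartesian product).
|Gamma(F x G)| = |F(top)| * |G(top)| = 2 * 6 = 12.

12


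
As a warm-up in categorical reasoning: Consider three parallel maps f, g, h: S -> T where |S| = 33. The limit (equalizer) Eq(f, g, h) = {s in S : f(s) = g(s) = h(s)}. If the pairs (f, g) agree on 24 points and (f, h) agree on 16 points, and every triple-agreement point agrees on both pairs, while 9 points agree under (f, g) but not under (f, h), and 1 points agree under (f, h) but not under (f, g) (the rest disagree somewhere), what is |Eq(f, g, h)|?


Eq(f, g, h) is the triple-agreement set: points in S where all three
maps take the same value. Using inclusion-exclusion on the pairwise data:
Pair (f, g) agrees on 24 points; pair (f, h) on 16 points.
Points agreeing under (f, g) but not (f, h) = 9; under (f, h) but not (f, g) = 1.
Triple-agreement = agreement-in-(f, g) minus points that agree under (f, g) but not (f, h):
|Eq(f, g, h)| = 24 - 9 = 15
(cross-check via (f, h): 16 - 1 = 15.)

15


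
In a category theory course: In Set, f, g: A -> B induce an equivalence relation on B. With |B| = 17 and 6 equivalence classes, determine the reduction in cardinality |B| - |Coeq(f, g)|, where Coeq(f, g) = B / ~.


The coequalizer Coeq(f, g) = B / ~ has one element per equivalence class.
|B| = 17, |Coeq(f, g)| = 6.
|B| - |Coeq(f, g)| = 17 - 6 = 11.

11


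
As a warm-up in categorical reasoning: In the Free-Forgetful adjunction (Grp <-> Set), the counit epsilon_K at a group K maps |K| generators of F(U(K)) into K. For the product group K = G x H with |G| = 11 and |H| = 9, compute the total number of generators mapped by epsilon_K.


The counit epsilon_K: F(U(K)) -> K of the Free-Forgetful adjunction
maps |K| generators of F(U(K)) into K. For K = G x H (the product group),
|G x H| = |G| * |H|.
Total generators mapped = 11 * 9 = 99.

99


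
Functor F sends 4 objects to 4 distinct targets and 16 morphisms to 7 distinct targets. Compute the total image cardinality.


The image of F consists of distinct objects and distinct morphisms.
|Im(F)| on objects = 4
|Im(F)| on morphisms = 7
Total image cardinality = 4 + 7 = 11

11


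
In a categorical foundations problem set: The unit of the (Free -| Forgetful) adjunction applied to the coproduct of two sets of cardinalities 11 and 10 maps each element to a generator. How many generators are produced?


The unit eta_X: X -> U(F(X)) of the Free-Forgetful adjunction
maps each element of X to a generator of F(X). For X = S + T (disjoint
union in Set), |S + T| = |S| + |T|.
Total mappings = 11 + 10 = 21.

21
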